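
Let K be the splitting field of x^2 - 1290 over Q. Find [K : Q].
[K : Q] = 2

f(x) = x^2 - 1290 factors as (x - √1290)(x + √1290). The splitting field is K = Q(√1290). Since 1290 is squarefree and > 1, it is not a perfect square, so x^2 - 1290 is irreducible over Q and [Q(√1290) : Q] = 2. Hence [K : Q] = 2.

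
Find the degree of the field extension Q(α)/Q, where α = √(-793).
[Q(α):Q] = 2

[Q(α):Q] equals the degree of the minimal polynomial of α. Here α^2 = -793 and x^2 + 793 is irreducible (d = -793 is squarefree, ≠ 1, hence not a square), so deg(m_α) = 2. Thus [Q(α):Q] = 2.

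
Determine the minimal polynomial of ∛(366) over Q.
m_α(x) = x^3 - 366

α satisfies α^3 = 366, so x^3 - 366 annihilates α. By the rational root test, a rational root p/q (in lowest terms) of x^3 - 366 would satisfy p^3 = 366 q^3, forcing q = 1 and p^3 = 366; but 366 is not a perfect cube, contradiction. A monic cubic over Q with no rational root is irreducible (any nontrivial factorization would include a linear factor). Hence x^3 - 366 is the minimal polynomial of α, and in particular [Q(α):Q] = 3.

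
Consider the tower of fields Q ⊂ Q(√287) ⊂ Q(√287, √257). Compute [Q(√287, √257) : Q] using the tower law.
[Q(√287, √257) : Q] = 4

[Q(√287):Q] = 2 (min poly x^2 - 287, irreducible since 287 is squarefree > 1). For the top step, suppose √257 ∈ Q(√287), say √257 = c + d√287 with c, d ∈ Q. Squaring: 257 = c^2 + 287d^2 + 2cd√287. Since √287 ∉ Q this forces 2cd = 0. If d = 0 then √257 = c ∈ Q, contradicting 257 squarefree > 1. If c = 0 then 257 = 287d^2, so 287·257 = (287d)^2 is a perfect square in Q — but 287·257 = 73759 is not a perfect square (since 287 and 257 are distinct squarefree integers). Contradiction. Hence √257 ∉ Q(√287), so x^2 - 257 stays irreducible over Q(√287) and [Q(√287, √257) : Q(√287)] = 2. By the tower law, [Q(√287, √257) : Q] = 2 · 2 = 4.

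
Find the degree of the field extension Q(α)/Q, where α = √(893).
[Q(α):Q] = 2

[Q(α):Q] equals the degree of the minimal polynomial of α. Here α^2 = 893 and x^2 - 893 is irreducible (d = 893 is squarefree, ≠ 1, hence not a square), so deg(m_α) = 2. Thus [Q(α):Q] = 2.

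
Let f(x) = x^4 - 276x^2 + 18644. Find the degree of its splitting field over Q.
[K : Q] = 4

Solving the quadratic in x^2: x^2 = (276 ± √(276^2 - 4·18644))/2 = (276 ± √1600)/2 = (276 ± 40)/2, giving x^2 = 118 or x^2 = 158. So f(x) = (x^2 - 118)(x^2 - 158) and the roots of f are ±√118, ±√158. Hence the splitting field is K = Q(√118, √158). Since 118 and 158 are distinct squarefree integers > 1, their product 18644 is not a perfect square, so √158 ∉ Q(√118). By the tower law [K:Q] = [Q(√118,√158):Q(√118)] · [Q(√118):Q] = 2 · 2 = 4.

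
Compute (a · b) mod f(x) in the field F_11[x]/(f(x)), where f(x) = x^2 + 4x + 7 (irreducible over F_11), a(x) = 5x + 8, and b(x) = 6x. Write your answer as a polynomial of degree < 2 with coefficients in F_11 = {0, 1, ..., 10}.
a · b ≡ 5x + 10 (mod f(x))

Multiply in F_11[x]: a(x)·b(x) = (5x + 8)·(6x) = 8x^2 + 4x. This has degree ≥ 2, so divide by f(x) over F_11: 8x^2 + 4x = (8)·(x^2 + 4x + 7) + (5x + 10). Hence a·b ≡ 5x + 10 (mod f). (F_11[x]/(f) is a field with 11^2 = 121 elements since f is irreducible of degree 2.)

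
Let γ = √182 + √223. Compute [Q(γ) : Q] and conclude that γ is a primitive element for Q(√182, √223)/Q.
[Q(γ) : Q] = 4 (equivalently, Q(γ) = Q(√182, √223))

Obviously Q(γ) ⊆ Q(√182, √223), and [Q(√182, √223):Q] = 4 (since 182, 223 are distinct squarefree integers > 1 with 40586 not a perfect square). To show equality we compute the minimal polynomial of γ. From γ = √182 + √223: γ^2 = 182 + 2√(40586) + 223 = 405 + 2√(40586), so γ^2 - 405 = 2√(40586); squaring, (γ^2 - 405)^2 = 4·40586, i.e. γ^4 - 810γ^2 + 164025 - 162344 = 0, i.e. γ^4 - 810γ^2 + 1681 = 0. So γ is a root of x^4 - 810x^2 + 1681. This polynomial is irreducible over Q: it has no rational root (each ±√182 ± √223 is irrational), and any factorization into two quadratics over Q would force √(40586) ∈ Q (pairing opposite roots) or √182, √223 ∈ Q (other pairings), all impossible. Hence [Q(γ):Q] = 4 = [Q(√182, √223):Q], so Q(γ) = Q(√182, √223).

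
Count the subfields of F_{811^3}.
F_{811^3} has 2 subfields

The subfields of F_{p^n} are exactly the fields F_{p^d} for d | n (each is the fixed field of the unique index-d subgroup of Gal(F_{p^n}/F_p) ≅ Z/nZ). The divisors of n = 3 are {1, 3}, giving 2 subfields: F_{811^1}, F_{811^3}.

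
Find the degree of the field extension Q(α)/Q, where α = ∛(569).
[Q(α):Q] = 3

The minimal polynomial of α is x^3 - 569, irreducible over Q since 569 is not a perfect cube (so x^3 - 569 has no rational root). Hence [Q(α):Q] = deg(m_α) = 3.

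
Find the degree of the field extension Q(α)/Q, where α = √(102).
[Q(α):Q] = 2

[Q(α):Q] equals the degree of the minimal polynomial of α. Here α^2 = 102 and x^2 - 102 is irreducible (d = 102 is squarefree, ≠ 1, hence not a square), so deg(m_α) = 2. Thus [Q(α):Q] = 2.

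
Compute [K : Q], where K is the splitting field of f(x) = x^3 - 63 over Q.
[K : Q] = 6

The roots of x^3 - 63 are ∛63, ω∛63, ω^2∛63 where ω = e^(2πi/3) is a primitive cube root of unity, so K = Q(∛63, ω). Now [Q(∛63):Q] = 3 (since 63 is not a perfect cube, x^3 - 63 is irreducible) and [Q(ω):Q] = 2. Both 2 and 3 divide [K:Q], and [K:Q] ≤ 3·2 = 6, so [K:Q] = 6. (Equivalently: Q(∛63) ⊂ R but ω ∉ R, so [K : Q(∛63)] = 2.)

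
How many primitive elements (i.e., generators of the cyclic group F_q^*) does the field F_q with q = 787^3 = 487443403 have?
There are φ(487443402) = 155844000 primitive elements

F_q^* is cyclic of order q - 1 = 487443402. A cyclic group of order m has exactly φ(m) generators. Here m = 487443402 = 2 · 3^2 · 37^2 · 131 · 151, so the number of primitive elements is φ(487443402) = 155844000.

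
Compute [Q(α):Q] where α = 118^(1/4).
[Q(α):Q] = 4

α is a root of x^4 - 118. By Eisenstein's criterion at the prime p = 2 (which divides the constant term 118 but p^2 = 4 does not, since 118 is squarefree), x^4 - 118 is irreducible over Q. Hence [Q(α):Q] = 4.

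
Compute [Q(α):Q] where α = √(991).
[Q(α):Q] = 2

[Q(α):Q] equals the degree of the minimal polynomial of α. Here α^2 = 991 and x^2 - 991 is irreducible (d = 991 is squarefree, ≠ 1, hence not a square), so deg(m_α) = 2. Thus [Q(α):Q] = 2.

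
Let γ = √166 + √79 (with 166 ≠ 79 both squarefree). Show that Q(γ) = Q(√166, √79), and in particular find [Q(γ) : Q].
[Q(γ) : Q] = 4 (equivalently, Q(γ) = Q(√166, √79))

Obviously Q(γ) ⊆ Q(√166, √79), and [Q(√166, √79):Q] = 4 (since 166, 79 are distinct squarefree integers > 1 with 13114 not a perfect square). To show equality we compute the minimal polynomial of γ. From γ = √166 + √79: γ^2 = 166 + 2√(13114) + 79 = 245 + 2√(13114), so γ^2 - 245 = 2√(13114); squaring, (γ^2 - 245)^2 = 4·13114, i.e. γ^4 - 490γ^2 + 60025 - 52456 = 0, i.e. γ^4 - 490γ^2 + 7569 = 0. So γ is a root of x^4 - 490x^2 + 7569. This polynomial is irreducible over Q: it has no rational root (each ±√166 ± √79 is irrational), and any factorization into two quadratics over Q would force √(13114) ∈ Q (pairing opposite roots) or √166, √79 ∈ Q (other pairings), all impossible. Hence [Q(γ):Q] = 4 = [Q(√166, √79):Q], so Q(γ) = Q(√166, √79).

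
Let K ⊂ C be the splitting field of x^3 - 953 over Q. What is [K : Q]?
[K : Q] = 6

The roots of x^3 - 953 are ∛953, ω∛953, ω^2∛953 where ω = e^(2πi/3) is a primitive cube root of unity, so K = Q(∛953, ω). Now [Q(∛953):Q] = 3 (since 953 is not a perfect cube, x^3 - 953 is irreducible) and [Q(ω):Q] = 2. Both 2 and 3 divide [K:Q], and [K:Q] ≤ 3·2 = 6, so [K:Q] = 6. (Equivalently: Q(∛953) ⊂ R but ω ∉ R, so [K : Q(∛953)] = 2.)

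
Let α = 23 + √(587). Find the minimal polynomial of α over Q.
m_α(x) = x^2 - 46x - 58

From α - 23 = √(587), squaring gives (α - 23)^2 = 587, i.e. α^2 - 46α + 529 = 587, so α^2 - 46α - 58 = 0. The discriminant of x^2 - 46x - 58 is (-46)^2 - 4·(-58) = 2116 + 232 = 2348, and 4·(587) is not a perfect square in Q since 587 is squarefree and ≠ 1. Hence x^2 - 46x - 58 is irreducible over Q and is the minimal polynomial of α.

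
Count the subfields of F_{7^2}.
F_{7^2} has 2 subfields

The subfields of F_{p^n} are exactly the fields F_{p^d} for d | n (each is the fixed field of the unique index-d subgroup of Gal(F_{p^n}/F_p) ≅ Z/nZ). The divisors of n = 2 are {1, 2}, giving 2 subfields: F_{7^1}, F_{7^2}.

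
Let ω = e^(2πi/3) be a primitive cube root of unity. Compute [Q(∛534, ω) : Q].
[Q(∛534, ω) : Q] = 6

[Q(∛534):Q] = 3 (min poly x^3 - 534, irreducible since 534 is not a perfect cube). [Q(ω):Q] = 2 (min poly x^2 + x + 1). Since Q(∛534) ⊂ R and ω ∉ R, we have ω ∉ Q(∛534), so x^2 + x + 1 remains irreducible over Q(∛534) and [Q(∛534, ω) : Q(∛534)] = 2. By the tower law, [Q(∛534, ω) : Q] = 3 · 2 = 6. (In fact Q(∛534, ω) is the splitting field of x^3 - 534 over Q.)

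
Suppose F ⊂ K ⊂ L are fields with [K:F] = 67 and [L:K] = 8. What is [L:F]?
[L:F] = 536

The tower law says that for any tower of field extensions F ⊂ K ⊂ L with finite degrees, [L:F] = [L:K] · [K:F]. Here this gives [L:F] = 8 · 67 = 536.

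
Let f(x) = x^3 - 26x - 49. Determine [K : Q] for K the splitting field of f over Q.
[K : Q] = 6

By the rational root test, any rational root of the monic integer polynomial f(x) = x^3 - 26x - 49 must be an integer dividing the constant term -49, i.e. one of ±{1, 7, 49}. Evaluating: f(1) = -74, f(-1) = -24, f(7) = 112, f(-7) = -210, f(49) = 116326, f(-49) = -116424; none is 0, so f has no rational root and is therefore irreducible over Q (a cubic with no linear factor over a field is irreducible). For an irreducible cubic, the Galois group is A_3 or S_3 according as the discriminant disc(f) = -4a^3 - 27b^2 = -4·(-26)^3 - 27·(-49)^2 = 5477 is or is not a square in Q. Here disc(f) = 5477 is not a perfect square in Q, so the Galois group of f over Q is not contained in A_3 and must be all of S_3. The splitting field has degree |S_3| = 6 over Q, so [K : Q] = 6.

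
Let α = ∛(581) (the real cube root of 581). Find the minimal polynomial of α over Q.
m_α(x) = x^3 - 581

α satisfies α^3 = 581, so x^3 - 581 annihilates α. By the rational root test, a rational root p/q (in lowest terms) of x^3 - 581 would satisfy p^3 = 581 q^3, forcing q = 1 and p^3 = 581; but 581 is not a perfect cube, contradiction. A monic cubic over Q with no rational root is irreducible (any nontrivial factorization would include a linear factor). Hence x^3 - 581 is the minimal polynomial of α, and in particular [Q(α):Q] = 3.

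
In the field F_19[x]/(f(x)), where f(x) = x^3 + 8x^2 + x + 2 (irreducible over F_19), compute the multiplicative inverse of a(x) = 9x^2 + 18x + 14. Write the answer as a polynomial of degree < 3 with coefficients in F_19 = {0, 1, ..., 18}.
a(x)^(-1) ≡ 15x^2 + 8x + 10 (mod f(x))

Since f is irreducible over F_19, F_19[x]/(f) is a field and a(x) ≠ 0 has an inverse. Apply the extended Euclidean algorithm to f(x) and a(x) in F_19[x]: f(x) = (17x + 7)·a(x) + (17x + 18);  a(x) = (5x + 17)·(17x + 18) + (12). The last nonzero remainder is the constant 12 = gcd(f, a) in F_19. Back-substituting through the division chain expresses 12 = s(x)·a(x) + t(x)·f(x) with s(x) ≡ 9x^2 + x + 6 (mod f), so (9x^2 + x + 6)·a(x) ≡ 12 (mod f). Multiplying by 12^(-1) ≡ 8 in F_19 gives a(x)^(-1) ≡ 8·(9x^2 + x + 6) ≡ 15x^2 + 8x + 10 (mod f). Check: (9x^2 + 18x + 14)·(15x^2 + 8x + 10) = 2x^4 + 7x^2 + 7x + 7 ≡ 1 (mod x^3 + 8x^2 + x + 2).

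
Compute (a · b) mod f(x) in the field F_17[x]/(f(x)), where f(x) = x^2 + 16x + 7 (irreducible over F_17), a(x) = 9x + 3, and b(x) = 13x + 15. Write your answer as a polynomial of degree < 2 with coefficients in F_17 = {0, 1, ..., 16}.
a · b ≡ 2x + 8 (mod f(x))

Multiply in F_17[x]: a(x)·b(x) = (9x + 3)·(13x + 15) = 15x^2 + 4x + 11. This has degree ≥ 2, so divide by f(x) over F_17: 15x^2 + 4x + 11 = (15)·(x^2 + 16x + 7) + (2x + 8). Hence a·b ≡ 2x + 8 (mod f). (F_17[x]/(f) is a field with 17^2 = 289 elements since f is irreducible of degree 2.)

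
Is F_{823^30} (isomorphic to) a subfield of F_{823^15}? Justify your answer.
No: F_{823^30} is not a subfield of F_{823^15}

F_{p^m} embeds in F_{p^n} iff m | n. Here 30 ∤ 15 (since 15 = 0·30 + 15 with remainder 15 ≠ 0), so F_{823^30} is not a subfield of F_{823^15}. Equivalently: if it were, the tower law would give 30 = [F_{823^30}:F_823] dividing [F_{823^15}:F_823] = 15, contradiction.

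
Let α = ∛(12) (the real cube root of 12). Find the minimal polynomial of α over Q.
m_α(x) = x^3 - 12

α satisfies α^3 = 12, so x^3 - 12 annihilates α. By the rational root test, a rational root p/q (in lowest terms) of x^3 - 12 would satisfy p^3 = 12 q^3, forcing q = 1 and p^3 = 12; but 12 is not a perfect cube, contradiction. A monic cubic over Q with no rational root is irreducible (any nontrivial factorization would include a linear factor). Hence x^3 - 12 is the minimal polynomial of α, and in particular [Q(α):Q] = 3.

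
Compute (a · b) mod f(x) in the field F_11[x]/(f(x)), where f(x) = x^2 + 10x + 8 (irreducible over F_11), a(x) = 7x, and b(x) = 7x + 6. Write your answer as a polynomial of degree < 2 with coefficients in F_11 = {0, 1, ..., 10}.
a · b ≡ 3x + 4 (mod f(x))

Multiply in F_11[x]: a(x)·b(x) = (7x)·(7x + 6) = 5x^2 + 9x. This has degree ≥ 2, so divide by f(x) over F_11: 5x^2 + 9x = (5)·(x^2 + 10x + 8) + (3x + 4). Hence a·b ≡ 3x + 4 (mod f). (F_11[x]/(f) is a field with 11^2 = 121 elements since f is irreducible of degree 2.)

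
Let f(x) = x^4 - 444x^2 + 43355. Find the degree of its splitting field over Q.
[K : Q] = 4

Solving the quadratic in x^2: x^2 = (444 ± √(444^2 - 4·43355))/2 = (444 ± √23716)/2 = (444 ± 154)/2, giving x^2 = 299 or x^2 = 145. So f(x) = (x^2 - 299)(x^2 - 145) and the roots of f are ±√299, ±√145. Hence the splitting field is K = Q(√299, √145). Since 299 and 145 are distinct squarefree integers > 1, their product 43355 is not a perfect square, so √145 ∉ Q(√299). By the tower law [K:Q] = [Q(√299,√145):Q(√299)] · [Q(√299):Q] = 2 · 2 = 4.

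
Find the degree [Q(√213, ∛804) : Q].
[Q(√213, ∛804) : Q] = 6

Let L = Q(√213, ∛804). Since Q(√213) ⊂ L and [Q(√213):Q] = 2, the tower law gives 2 | [L:Q]. Likewise Q(∛804) ⊂ L with [Q(∛804):Q] = 3 (because 804 is not a perfect cube), so 3 | [L:Q]. As gcd(2,3) = 1, [L:Q] is divisible by 6. Conversely L is generated over Q by √213 and ∛804, so [L:Q] ≤ 2·3 = 6. Therefore [Q(√213, ∛804) : Q] = 6.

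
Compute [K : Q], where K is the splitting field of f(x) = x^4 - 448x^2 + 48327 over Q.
[K : Q] = 4

Solving the quadratic in x^2: x^2 = (448 ± √(448^2 - 4·48327))/2 = (448 ± √7396)/2 = (448 ± 86)/2, giving x^2 = 181 or x^2 = 267. So f(x) = (x^2 - 181)(x^2 - 267) and the roots of f are ±√181, ±√267. Hence the splitting field is K = Q(√181, √267). Since 181 and 267 are distinct squarefree integers > 1, their product 48327 is not a perfect square, so √267 ∉ Q(√181). By the tower law [K:Q] = [Q(√181,√267):Q(√181)] · [Q(√181):Q] = 2 · 2 = 4.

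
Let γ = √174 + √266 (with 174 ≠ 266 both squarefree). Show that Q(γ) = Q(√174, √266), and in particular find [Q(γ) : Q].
[Q(γ) : Q] = 4 (equivalently, Q(γ) = Q(√174, √266))

Obviously Q(γ) ⊆ Q(√174, √266), and [Q(√174, √266):Q] = 4 (since 174, 266 are distinct squarefree integers > 1 with 46284 not a perfect square). To show equality we compute the minimal polynomial of γ. From γ = √174 + √266: γ^2 = 174 + 2√(46284) + 266 = 440 + 2√(46284), so γ^2 - 440 = 2√(46284); squaring, (γ^2 - 440)^2 = 4·46284, i.e. γ^4 - 880γ^2 + 193600 - 185136 = 0, i.e. γ^4 - 880γ^2 + 8464 = 0. So γ is a root of x^4 - 880x^2 + 8464. This polynomial is irreducible over Q: it has no rational root (each ±√174 ± √266 is irrational), and any factorization into two quadratics over Q would force √(46284) ∈ Q (pairing opposite roots) or √174, √266 ∈ Q (other pairings), all impossible. Hence [Q(γ):Q] = 4 = [Q(√174, √266):Q], so Q(γ) = Q(√174, √266).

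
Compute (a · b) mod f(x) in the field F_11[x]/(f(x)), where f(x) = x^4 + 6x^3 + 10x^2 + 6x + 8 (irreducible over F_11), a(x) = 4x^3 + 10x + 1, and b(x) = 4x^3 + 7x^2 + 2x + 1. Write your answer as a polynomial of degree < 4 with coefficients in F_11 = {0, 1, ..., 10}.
a · b ≡ 8x^3 + 9x^2 + x + 9 (mod f(x))

Multiply in F_11[x]: a(x)·b(x) = (4x^3 + 10x + 1)·(4x^3 + 7x^2 + 2x + 1) = 5x^6 + 6x^5 + 4x^4 + x^3 + 5x^2 + x + 1. This has degree ≥ 4, so divide by f(x) over F_11: 5x^6 + 6x^5 + 4x^4 + x^3 + 5x^2 + x + 1 = (5x^2 + 9x + 10)·(x^4 + 6x^3 + 10x^2 + 6x + 8) + (8x^3 + 9x^2 + x + 9). Hence a·b ≡ 8x^3 + 9x^2 + x + 9 (mod f). (F_11[x]/(f) is a field with 11^4 = 14641 elements since f is irreducible of degree 4.)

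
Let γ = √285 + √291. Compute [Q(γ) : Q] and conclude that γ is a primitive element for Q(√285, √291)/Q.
[Q(γ) : Q] = 4 (equivalently, Q(γ) = Q(√285, √291))

Obviously Q(γ) ⊆ Q(√285, √291), and [Q(√285, √291):Q] = 4 (since 285, 291 are distinct squarefree integers > 1 with 82935 not a perfect square). To show equality we compute the minimal polynomial of γ. From γ = √285 + √291: γ^2 = 285 + 2√(82935) + 291 = 576 + 2√(82935), so γ^2 - 576 = 2√(82935); squaring, (γ^2 - 576)^2 = 4·82935, i.e. γ^4 - 1152γ^2 + 331776 - 331740 = 0, i.e. γ^4 - 1152γ^2 + 36 = 0. So γ is a root of x^4 - 1152x^2 + 36. This polynomial is irreducible over Q: it has no rational root (each ±√285 ± √291 is irrational), and any factorization into two quadratics over Q would force √(82935) ∈ Q (pairing opposite roots) or √285, √291 ∈ Q (other pairings), all impossible. Hence [Q(γ):Q] = 4 = [Q(√285, √291):Q], so Q(γ) = Q(√285, √291).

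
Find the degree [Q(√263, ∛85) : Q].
[Q(√263, ∛85) : Q] = 6

Let L = Q(√263, ∛85). Since Q(√263) ⊂ L and [Q(√263):Q] = 2, the tower law gives 2 | [L:Q]. Likewise Q(∛85) ⊂ L with [Q(∛85):Q] = 3 (because 85 is not a perfect cube), so 3 | [L:Q]. As gcd(2,3) = 1, [L:Q] is divisible by 6. Conversely L is generated over Q by √263 and ∛85, so [L:Q] ≤ 2·3 = 6. Therefore [Q(√263, ∛85) : Q] = 6.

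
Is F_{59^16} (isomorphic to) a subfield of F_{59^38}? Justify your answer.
No: F_{59^16} is not a subfield of F_{59^38}

F_{p^m} embeds in F_{p^n} iff m | n. Here 16 ∤ 38 (since 38 = 2·16 + 6 with remainder 6 ≠ 0), so F_{59^16} is not a subfield of F_{59^38}. Equivalently: if it were, the tower law would give 16 = [F_{59^16}:F_59] dividing [F_{59^38}:F_59] = 38, contradiction.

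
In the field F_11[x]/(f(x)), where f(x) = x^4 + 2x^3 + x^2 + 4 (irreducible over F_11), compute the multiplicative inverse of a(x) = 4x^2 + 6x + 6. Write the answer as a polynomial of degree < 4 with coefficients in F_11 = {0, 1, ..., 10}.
a(x)^(-1) ≡ 9x^3 + 4x^2 + 5x + 8 (mod f(x))

Since f is irreducible over F_11, F_11[x]/(f) is a field and a(x) ≠ 0 has an inverse. Apply the extended Euclidean algorithm to f(x) and a(x) in F_11[x]: f(x) = (3x^2 + 7x + 10)·a(x) + (8x + 10);  a(x) = (6x + 7)·(8x + 10) + (2). The last nonzero remainder is the constant 2 = gcd(f, a) in F_11. Back-substituting through the division chain expresses 2 = s(x)·a(x) + t(x)·f(x) with s(x) ≡ 7x^3 + 8x^2 + 10x + 5 (mod f), so (7x^3 + 8x^2 + 10x + 5)·a(x) ≡ 2 (mod f). Multiplying by 2^(-1) ≡ 6 in F_11 gives a(x)^(-1) ≡ 6·(7x^3 + 8x^2 + 10x + 5) ≡ 9x^3 + 4x^2 + 5x + 8 (mod f). Check: (4x^2 + 6x + 6)·(9x^3 + 4x^2 + 5x + 8) = 3x^5 + 4x^4 + 10x^3 + 9x^2 + x + 4 ≡ 1 (mod x^4 + 2x^3 + x^2 + 4).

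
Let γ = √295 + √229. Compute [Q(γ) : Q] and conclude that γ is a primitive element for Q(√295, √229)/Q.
[Q(γ) : Q] = 4 (equivalently, Q(γ) = Q(√295, √229))

Obviously Q(γ) ⊆ Q(√295, √229), and [Q(√295, √229):Q] = 4 (since 295, 229 are distinct squarefree integers > 1 with 67555 not a perfect square). To show equality we compute the minimal polynomial of γ. From γ = √295 + √229: γ^2 = 295 + 2√(67555) + 229 = 524 + 2√(67555), so γ^2 - 524 = 2√(67555); squaring, (γ^2 - 524)^2 = 4·67555, i.e. γ^4 - 1048γ^2 + 274576 - 270220 = 0, i.e. γ^4 - 1048γ^2 + 4356 = 0. So γ is a root of x^4 - 1048x^2 + 4356. This polynomial is irreducible over Q: it has no rational root (each ±√295 ± √229 is irrational), and any factorization into two quadratics over Q would force √(67555) ∈ Q (pairing opposite roots) or √295, √229 ∈ Q (other pairings), all impossible. Hence [Q(γ):Q] = 4 = [Q(√295, √229):Q], so Q(γ) = Q(√295, √229).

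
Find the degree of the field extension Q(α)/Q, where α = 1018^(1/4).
[Q(α):Q] = 4

α is a root of x^4 - 1018. By Eisenstein's criterion at the prime p = 2 (which divides the constant term 1018 but p^2 = 4 does not, since 1018 is squarefree), x^4 - 1018 is irreducible over Q. Hence [Q(α):Q] = 4.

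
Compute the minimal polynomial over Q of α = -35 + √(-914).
m_α(x) = x^2 + 70x + 2139

From α + 35 = √(-914), squaring gives (α + 35)^2 = -914, i.e. α^2 + 70α + 1225 = -914, so α^2 + 70α + 2139 = 0. The discriminant of x^2 + 70x + 2139 is (70)^2 - 4·(2139) = 4900 - 8556 = -3656, and 4·(-914) is not a perfect square in Q since -914 is squarefree and ≠ 1. Hence x^2 + 70x + 2139 is irreducible over Q and is the minimal polynomial of α.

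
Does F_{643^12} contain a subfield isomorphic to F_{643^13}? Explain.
No: F_{643^13} is not a subfield of F_{643^12}

F_{p^m} embeds in F_{p^n} iff m | n. Here 13 ∤ 12 (since 12 = 0·13 + 12 with remainder 12 ≠ 0), so F_{643^13} is not a subfield of F_{643^12}. Equivalently: if it were, the tower law would give 13 = [F_{643^13}:F_643] dividing [F_{643^12}:F_643] = 12, contradiction.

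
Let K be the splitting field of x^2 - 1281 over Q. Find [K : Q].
[K : Q] = 2

f(x) = x^2 - 1281 factors as (x - √1281)(x + √1281). The splitting field is K = Q(√1281). Since 1281 is squarefree and > 1, it is not a perfect square, so x^2 - 1281 is irreducible over Q and [Q(√1281) : Q] = 2. Hence [K : Q] = 2.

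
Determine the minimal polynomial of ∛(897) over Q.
m_α(x) = x^3 - 897

α satisfies α^3 = 897, so x^3 - 897 annihilates α. By the rational root test, a rational root p/q (in lowest terms) of x^3 - 897 would satisfy p^3 = 897 q^3, forcing q = 1 and p^3 = 897; but 897 is not a perfect cube, contradiction. A monic cubic over Q with no rational root is irreducible (any nontrivial factorization would include a linear factor). Hence x^3 - 897 is the minimal polynomial of α, and in particular [Q(α):Q] = 3.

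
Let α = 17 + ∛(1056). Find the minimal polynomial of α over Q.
m_α(x) = x^3 - 51x^2 + 867x - 5969

Set β = α - 17 = ∛(1056), so β^3 = 1056. Then (α - 17)^3 - 1056 = 0, i.e. α is a root of g(x) = (x - 17)^3 - 1056 = x^3 - 51x^2 + 867x - 5969. Since g(x) = h(x - 17) where h(x) = x^3 - 1056, and h is irreducible over Q (because 1056 is not a perfect cube, so h has no rational root, and a monic cubic with no rational root is irreducible), g is also irreducible (irreducibility is preserved under the substitution x → x - 17). Hence m_α(x) = x^3 - 51x^2 + 867x - 5969.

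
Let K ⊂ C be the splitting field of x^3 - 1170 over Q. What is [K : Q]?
[K : Q] = 6

The roots of x^3 - 1170 are ∛1170, ω∛1170, ω^2∛1170 where ω = e^(2πi/3) is a primitive cube root of unity, so K = Q(∛1170, ω). Now [Q(∛1170):Q] = 3 (since 1170 is not a perfect cube, x^3 - 1170 is irreducible) and [Q(ω):Q] = 2. Both 2 and 3 divide [K:Q], and [K:Q] ≤ 3·2 = 6, so [K:Q] = 6. (Equivalently: Q(∛1170) ⊂ R but ω ∉ R, so [K : Q(∛1170)] = 2.)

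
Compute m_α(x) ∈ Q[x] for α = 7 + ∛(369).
m_α(x) = x^3 - 21x^2 + 147x - 712

Set β = α - 7 = ∛(369), so β^3 = 369. Then (α - 7)^3 - 369 = 0, i.e. α is a root of g(x) = (x - 7)^3 - 369 = x^3 - 21x^2 + 147x - 712. Since g(x) = h(x - 7) where h(x) = x^3 - 369, and h is irreducible over Q (because 369 is not a perfect cube, so h has no rational root, and a monic cubic with no rational root is irreducible), g is also irreducible (irreducibility is preserved under the substitution x → x - 7). Hence m_α(x) = x^3 - 21x^2 + 147x - 712.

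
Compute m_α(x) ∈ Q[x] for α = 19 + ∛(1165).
m_α(x) = x^3 - 57x^2 + 1083x - 8024

Set β = α - 19 = ∛(1165), so β^3 = 1165. Then (α - 19)^3 - 1165 = 0, i.e. α is a root of g(x) = (x - 19)^3 - 1165 = x^3 - 57x^2 + 1083x - 8024. Since g(x) = h(x - 19) where h(x) = x^3 - 1165, and h is irreducible over Q (because 1165 is not a perfect cube, so h has no rational root, and a monic cubic with no rational root is irreducible), g is also irreducible (irreducibility is preserved under the substitution x → x - 19). Hence m_α(x) = x^3 - 57x^2 + 1083x - 8024.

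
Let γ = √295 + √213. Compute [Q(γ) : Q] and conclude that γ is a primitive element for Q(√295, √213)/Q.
[Q(γ) : Q] = 4 (equivalently, Q(γ) = Q(√295, √213))

Obviously Q(γ) ⊆ Q(√295, √213), and [Q(√295, √213):Q] = 4 (since 295, 213 are distinct squarefree integers > 1 with 62835 not a perfect square). To show equality we compute the minimal polynomial of γ. From γ = √295 + √213: γ^2 = 295 + 2√(62835) + 213 = 508 + 2√(62835), so γ^2 - 508 = 2√(62835); squaring, (γ^2 - 508)^2 = 4·62835, i.e. γ^4 - 1016γ^2 + 258064 - 251340 = 0, i.e. γ^4 - 1016γ^2 + 6724 = 0. So γ is a root of x^4 - 1016x^2 + 6724. This polynomial is irreducible over Q: it has no rational root (each ±√295 ± √213 is irrational), and any factorization into two quadratics over Q would force √(62835) ∈ Q (pairing opposite roots) or √295, √213 ∈ Q (other pairings), all impossible. Hence [Q(γ):Q] = 4 = [Q(√295, √213):Q], so Q(γ) = Q(√295, √213).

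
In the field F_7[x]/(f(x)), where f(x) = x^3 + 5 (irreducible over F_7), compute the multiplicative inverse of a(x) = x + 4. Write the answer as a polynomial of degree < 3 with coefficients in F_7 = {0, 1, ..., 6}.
a(x)^(-1) ≡ 5x^2 + x + 3 (mod f(x))

Since f is irreducible over F_7, F_7[x]/(f) is a field and a(x) ≠ 0 has an inverse. Apply the extended Euclidean algorithm to f(x) and a(x) in F_7[x]: f(x) = (x^2 + 3x + 2)·a(x) + (4). The last nonzero remainder is the constant 4 = gcd(f, a) in F_7. Back-substituting through the division chain expresses 4 = s(x)·a(x) + t(x)·f(x) with s(x) ≡ 6x^2 + 4x + 5 (mod f), so (6x^2 + 4x + 5)·a(x) ≡ 4 (mod f). Multiplying by 4^(-1) ≡ 2 in F_7 gives a(x)^(-1) ≡ 2·(6x^2 + 4x + 5) ≡ 5x^2 + x + 3 (mod f). Check: (x + 4)·(5x^2 + x + 3) = 5x^3 + 5 ≡ 1 (mod x^3 + 5).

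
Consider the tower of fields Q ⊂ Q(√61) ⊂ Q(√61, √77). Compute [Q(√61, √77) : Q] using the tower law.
[Q(√61, √77) : Q] = 4

[Q(√61):Q] = 2 (min poly x^2 - 61, irreducible since 61 is squarefree > 1). For the top step, suppose √77 ∈ Q(√61), say √77 = c + d√61 with c, d ∈ Q. Squaring: 77 = c^2 + 61d^2 + 2cd√61. Since √61 ∉ Q this forces 2cd = 0. If d = 0 then √77 = c ∈ Q, contradicting 77 squarefree > 1. If c = 0 then 77 = 61d^2, so 61·77 = (61d)^2 is a perfect square in Q — but 61·77 = 4697 is not a perfect square (since 61 and 77 are distinct squarefree integers). Contradiction. Hence √77 ∉ Q(√61), so x^2 - 77 stays irreducible over Q(√61) and [Q(√61, √77) : Q(√61)] = 2. By the tower law, [Q(√61, √77) : Q] = 2 · 2 = 4.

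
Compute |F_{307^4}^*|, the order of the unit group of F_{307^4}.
|F_{307^4}^*| = 8882874000

F_{307^4} has 307^4 = 8882874001 elements; its multiplicative group consists of all nonzero elements, so |F_{307^4}^*| = 8882874001 - 1 = 8882874000. (It is cyclic since any finite subgroup of the multiplicative group of a field is cyclic.)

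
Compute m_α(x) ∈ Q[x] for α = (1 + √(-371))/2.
m_α(x) = x^2 - x + 93

From 2α - 1 = √(-371), squaring gives (2α - 1)^2 = -371, i.e. 4α^2 - 4α + 1 = -371, so α^2 - α + (1 + 371)/4 = 0. Since -371 ≡ 1 (mod 4), (1 + 371)/4 = 93 ∈ Z. The polynomial x^2 - x + 93 has discriminant 1 - 4·(93) = -371, which is not a perfect square in Q (d = -371 is squarefree and ≠ 1), so x^2 - x + 93 is irreducible over Q. It is the minimal polynomial of α.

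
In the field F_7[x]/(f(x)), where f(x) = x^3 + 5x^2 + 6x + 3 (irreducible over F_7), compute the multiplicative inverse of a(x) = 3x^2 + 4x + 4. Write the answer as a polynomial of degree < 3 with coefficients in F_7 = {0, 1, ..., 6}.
a(x)^(-1) ≡ 2x^2 + 3 (mod f(x))

Since f is irreducible over F_7, F_7[x]/(f) is a field and a(x) ≠ 0 has an inverse. Apply the extended Euclidean algorithm to f(x) and a(x) in F_7[x]: f(x) = (5x + 2)·a(x) + (6x + 2);  a(x) = (4x + 4)·(6x + 2) + (3). The last nonzero remainder is the constant 3 = gcd(f, a) in F_7. Back-substituting through the division chain expresses 3 = s(x)·a(x) + t(x)·f(x) with s(x) ≡ 6x^2 + 2 (mod f), so (6x^2 + 2)·a(x) ≡ 3 (mod f). Multiplying by 3^(-1) ≡ 5 in F_7 gives a(x)^(-1) ≡ 5·(6x^2 + 2) ≡ 2x^2 + 3 (mod f). Check: (3x^2 + 4x + 4)·(2x^2 + 3) = 6x^4 + x^3 + 3x^2 + 5x + 5 ≡ 1 (mod x^3 + 5x^2 + 6x + 3).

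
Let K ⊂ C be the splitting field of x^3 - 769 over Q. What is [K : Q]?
[K : Q] = 6

The roots of x^3 - 769 are ∛769, ω∛769, ω^2∛769 where ω = e^(2πi/3) is a primitive cube root of unity, so K = Q(∛769, ω). Now [Q(∛769):Q] = 3 (since 769 is not a perfect cube, x^3 - 769 is irreducible) and [Q(ω):Q] = 2. Both 2 and 3 divide [K:Q], and [K:Q] ≤ 3·2 = 6, so [K:Q] = 6. (Equivalently: Q(∛769) ⊂ R but ω ∉ R, so [K : Q(∛769)] = 2.)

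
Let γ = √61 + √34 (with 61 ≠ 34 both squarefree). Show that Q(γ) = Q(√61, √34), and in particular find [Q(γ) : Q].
[Q(γ) : Q] = 4 (equivalently, Q(γ) = Q(√61, √34))

Obviously Q(γ) ⊆ Q(√61, √34), and [Q(√61, √34):Q] = 4 (since 61, 34 are distinct squarefree integers > 1 with 2074 not a perfect square). To show equality we compute the minimal polynomial of γ. From γ = √61 + √34: γ^2 = 61 + 2√(2074) + 34 = 95 + 2√(2074), so γ^2 - 95 = 2√(2074); squaring, (γ^2 - 95)^2 = 4·2074, i.e. γ^4 - 190γ^2 + 9025 - 8296 = 0, i.e. γ^4 - 190γ^2 + 729 = 0. So γ is a root of x^4 - 190x^2 + 729. This polynomial is irreducible over Q: it has no rational root (each ±√61 ± √34 is irrational), and any factorization into two quadratics over Q would force √(2074) ∈ Q (pairing opposite roots) or √61, √34 ∈ Q (other pairings), all impossible. Hence [Q(γ):Q] = 4 = [Q(√61, √34):Q], so Q(γ) = Q(√61, √34).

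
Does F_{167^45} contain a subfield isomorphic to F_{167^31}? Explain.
No: F_{167^31} is not a subfield of F_{167^45}

F_{p^m} embeds in F_{p^n} iff m | n. Here 31 ∤ 45 (since 45 = 1·31 + 14 with remainder 14 ≠ 0), so F_{167^31} is not a subfield of F_{167^45}. Equivalently: if it were, the tower law would give 31 = [F_{167^31}:F_167] dividing [F_{167^45}:F_167] = 45, contradiction.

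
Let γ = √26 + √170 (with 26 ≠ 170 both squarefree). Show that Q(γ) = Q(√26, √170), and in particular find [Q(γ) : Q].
[Q(γ) : Q] = 4 (equivalently, Q(γ) = Q(√26, √170))

Obviously Q(γ) ⊆ Q(√26, √170), and [Q(√26, √170):Q] = 4 (since 26, 170 are distinct squarefree integers > 1 with 4420 not a perfect square). To show equality we compute the minimal polynomial of γ. From γ = √26 + √170: γ^2 = 26 + 2√(4420) + 170 = 196 + 2√(4420), so γ^2 - 196 = 2√(4420); squaring, (γ^2 - 196)^2 = 4·4420, i.e. γ^4 - 392γ^2 + 38416 - 17680 = 0, i.e. γ^4 - 392γ^2 + 20736 = 0. So γ is a root of x^4 - 392x^2 + 20736. This polynomial is irreducible over Q: it has no rational root (each ±√26 ± √170 is irrational), and any factorization into two quadratics over Q would force √(4420) ∈ Q (pairing opposite roots) or √26, √170 ∈ Q (other pairings), all impossible. Hence [Q(γ):Q] = 4 = [Q(√26, √170):Q], so Q(γ) = Q(√26, √170).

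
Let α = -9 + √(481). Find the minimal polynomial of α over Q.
m_α(x) = x^2 + 18x - 400

From α + 9 = √(481), squaring gives (α + 9)^2 = 481, i.e. α^2 + 18α + 81 = 481, so α^2 + 18α - 400 = 0. The discriminant of x^2 + 18x - 400 is (18)^2 - 4·(-400) = 324 + 1600 = 1924, and 4·(481) is not a perfect square in Q since 481 is squarefree and ≠ 1. Hence x^2 + 18x - 400 is irreducible over Q and is the minimal polynomial of α.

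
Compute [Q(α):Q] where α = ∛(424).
[Q(α):Q] = 3

The minimal polynomial of α is x^3 - 424, irreducible over Q since 424 is not a perfect cube (so x^3 - 424 has no rational root). Hence [Q(α):Q] = deg(m_α) = 3.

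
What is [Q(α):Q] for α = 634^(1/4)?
[Q(α):Q] = 4

α is a root of x^4 - 634. By Eisenstein's criterion at the prime p = 2 (which divides the constant term 634 but p^2 = 4 does not, since 634 is squarefree), x^4 - 634 is irreducible over Q. Hence [Q(α):Q] = 4.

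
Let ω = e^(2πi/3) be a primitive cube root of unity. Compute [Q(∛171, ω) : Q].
[Q(∛171, ω) : Q] = 6

[Q(∛171):Q] = 3 (min poly x^3 - 171, irreducible since 171 is not a perfect cube). [Q(ω):Q] = 2 (min poly x^2 + x + 1). Since Q(∛171) ⊂ R and ω ∉ R, we have ω ∉ Q(∛171), so x^2 + x + 1 remains irreducible over Q(∛171) and [Q(∛171, ω) : Q(∛171)] = 2. By the tower law, [Q(∛171, ω) : Q] = 3 · 2 = 6. (In fact Q(∛171, ω) is the splitting field of x^3 - 171 over Q.)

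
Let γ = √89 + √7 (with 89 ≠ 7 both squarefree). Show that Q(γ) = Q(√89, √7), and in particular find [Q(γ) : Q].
[Q(γ) : Q] = 4 (equivalently, Q(γ) = Q(√89, √7))

Obviously Q(γ) ⊆ Q(√89, √7), and [Q(√89, √7):Q] = 4 (since 89, 7 are distinct squarefree integers > 1 with 623 not a perfect square). To show equality we compute the minimal polynomial of γ. From γ = √89 + √7: γ^2 = 89 + 2√(623) + 7 = 96 + 2√(623), so γ^2 - 96 = 2√(623); squaring, (γ^2 - 96)^2 = 4·623, i.e. γ^4 - 192γ^2 + 9216 - 2492 = 0, i.e. γ^4 - 192γ^2 + 6724 = 0. So γ is a root of x^4 - 192x^2 + 6724. This polynomial is irreducible over Q: it has no rational root (each ±√89 ± √7 is irrational), and any factorization into two quadratics over Q would force √(623) ∈ Q (pairing opposite roots) or √89, √7 ∈ Q (other pairings), all impossible. Hence [Q(γ):Q] = 4 = [Q(√89, √7):Q], so Q(γ) = Q(√89, √7).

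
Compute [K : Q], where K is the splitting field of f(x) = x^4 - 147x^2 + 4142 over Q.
[K : Q] = 4

Solving the quadratic in x^2: x^2 = (147 ± √(147^2 - 4·4142))/2 = (147 ± √5041)/2 = (147 ± 71)/2, giving x^2 = 38 or x^2 = 109. So f(x) = (x^2 - 38)(x^2 - 109) and the roots of f are ±√38, ±√109. Hence the splitting field is K = Q(√38, √109). Since 38 and 109 are distinct squarefree integers > 1, their product 4142 is not a perfect square, so √109 ∉ Q(√38). By the tower law [K:Q] = [Q(√38,√109):Q(√38)] · [Q(√38):Q] = 2 · 2 = 4.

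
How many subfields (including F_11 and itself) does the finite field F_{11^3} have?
F_{11^3} has 2 subfields

The subfields of F_{p^n} are exactly the fields F_{p^d} for d | n (each is the fixed field of the unique index-d subgroup of Gal(F_{p^n}/F_p) ≅ Z/nZ). The divisors of n = 3 are {1, 3}, giving 2 subfields: F_{11^1}, F_{11^3}.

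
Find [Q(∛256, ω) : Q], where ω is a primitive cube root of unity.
[Q(∛256, ω) : Q] = 6

[Q(∛256):Q] = 3 (min poly x^3 - 256, irreducible since 256 is not a perfect cube). [Q(ω):Q] = 2 (min poly x^2 + x + 1). Since Q(∛256) ⊂ R and ω ∉ R, we have ω ∉ Q(∛256), so x^2 + x + 1 remains irreducible over Q(∛256) and [Q(∛256, ω) : Q(∛256)] = 2. By the tower law, [Q(∛256, ω) : Q] = 3 · 2 = 6. (In fact Q(∛256, ω) is the splitting field of x^3 - 256 over Q.)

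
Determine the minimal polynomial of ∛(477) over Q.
m_α(x) = x^3 - 477

α satisfies α^3 = 477, so x^3 - 477 annihilates α. By the rational root test, a rational root p/q (in lowest terms) of x^3 - 477 would satisfy p^3 = 477 q^3, forcing q = 1 and p^3 = 477; but 477 is not a perfect cube, contradiction. A monic cubic over Q with no rational root is irreducible (any nontrivial factorization would include a linear factor). Hence x^3 - 477 is the minimal polynomial of α, and in particular [Q(α):Q] = 3.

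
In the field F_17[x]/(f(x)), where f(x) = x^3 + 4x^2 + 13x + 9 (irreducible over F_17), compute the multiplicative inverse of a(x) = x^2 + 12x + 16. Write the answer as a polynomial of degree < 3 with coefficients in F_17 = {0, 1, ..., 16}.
a(x)^(-1) ≡ 10x^2 + 9x + 14 (mod f(x))

Since f is irreducible over F_17, F_17[x]/(f) is a field and a(x) ≠ 0 has an inverse. Apply the extended Euclidean algorithm to f(x) and a(x) in F_17[x]: f(x) = (x + 9)·a(x) + (8x + 1);  a(x) = (15x + 6)·(8x + 1) + (10). The last nonzero remainder is the constant 10 = gcd(f, a) in F_17. Back-substituting through the division chain expresses 10 = s(x)·a(x) + t(x)·f(x) with s(x) ≡ 15x^2 + 5x + 4 (mod f), so (15x^2 + 5x + 4)·a(x) ≡ 10 (mod f). Multiplying by 10^(-1) ≡ 12 in F_17 gives a(x)^(-1) ≡ 12·(15x^2 + 5x + 4) ≡ 10x^2 + 9x + 14 (mod f). Check: (x^2 + 12x + 16)·(10x^2 + 9x + 14) = 10x^4 + 10x^3 + 10x^2 + 6x + 3 ≡ 1 (mod x^3 + 4x^2 + 13x + 9).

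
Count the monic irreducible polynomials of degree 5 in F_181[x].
There are 38852848944 monic irreducible polynomials of degree 5 over F_181

Each element of F_{181^5} that lies in no proper subfield is a root of exactly one monic irreducible of degree 5 over F_181, and each such polynomial has 5 distinct roots in F_{181^5}. By Möbius inversion the count is N_181(5) = (1/5) Σ_{d|5} μ(5/d) · 181^d = (1/5)(μ(5)·181^1 + μ(1)·181^5) = 194264244720/5 = 38852848944.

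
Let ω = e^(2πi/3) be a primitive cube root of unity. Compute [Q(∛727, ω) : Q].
[Q(∛727, ω) : Q] = 6

[Q(∛727):Q] = 3 (min poly x^3 - 727, irreducible since 727 is not a perfect cube). [Q(ω):Q] = 2 (min poly x^2 + x + 1). Since Q(∛727) ⊂ R and ω ∉ R, we have ω ∉ Q(∛727), so x^2 + x + 1 remains irreducible over Q(∛727) and [Q(∛727, ω) : Q(∛727)] = 2. By the tower law, [Q(∛727, ω) : Q] = 3 · 2 = 6. (In fact Q(∛727, ω) is the splitting field of x^3 - 727 over Q.)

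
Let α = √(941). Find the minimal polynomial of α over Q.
m_α(x) = x^2 - 941

α satisfies α^2 - 941 = 0, so x^2 - 941 annihilates α. Since d = 941 is squarefree and ≠ 1, it is not a perfect square in Q, so x^2 - 941 has no rational root and is therefore irreducible over Q (a degree-2 polynomial over a field is irreducible iff it has no root). Hence m_α(x) = x^2 - 941.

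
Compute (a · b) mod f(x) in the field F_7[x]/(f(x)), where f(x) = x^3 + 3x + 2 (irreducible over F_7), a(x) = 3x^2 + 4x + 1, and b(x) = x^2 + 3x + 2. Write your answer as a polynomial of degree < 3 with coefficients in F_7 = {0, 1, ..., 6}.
a · b ≡ 3x^2 + x + 4 (mod f(x))

Multiply in F_7[x]: a(x)·b(x) = (3x^2 + 4x + 1)·(x^2 + 3x + 2) = 3x^4 + 6x^3 + 5x^2 + 4x + 2. This has degree ≥ 3, so divide by f(x) over F_7: 3x^4 + 6x^3 + 5x^2 + 4x + 2 = (3x + 6)·(x^3 + 3x + 2) + (3x^2 + x + 4). Hence a·b ≡ 3x^2 + x + 4 (mod f). (F_7[x]/(f) is a field with 7^3 = 343 elements since f is irreducible of degree 3.)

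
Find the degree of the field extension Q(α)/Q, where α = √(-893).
[Q(α):Q] = 2

[Q(α):Q] equals the degree of the minimal polynomial of α. Here α^2 = -893 and x^2 + 893 is irreducible (d = -893 is squarefree, ≠ 1, hence not a square), so deg(m_α) = 2. Thus [Q(α):Q] = 2.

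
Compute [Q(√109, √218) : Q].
[Q(√109, √218) : Q] = 4

[Q(√109):Q] = 2 (min poly x^2 - 109, irreducible since 109 is squarefree > 1). For the top step, suppose √218 ∈ Q(√109), say √218 = c + d√109 with c, d ∈ Q. Squaring: 218 = c^2 + 109d^2 + 2cd√109. Since √109 ∉ Q this forces 2cd = 0. If d = 0 then √218 = c ∈ Q, contradicting 218 squarefree > 1. If c = 0 then 218 = 109d^2, so 109·218 = (109d)^2 is a perfect square in Q — but 109·218 = 23762 is not a perfect square (since 109 and 218 are distinct squarefree integers). Contradiction. Hence √218 ∉ Q(√109), so x^2 - 218 stays irreducible over Q(√109) and [Q(√109, √218) : Q(√109)] = 2. By the tower law, [Q(√109, √218) : Q] = 2 · 2 = 4.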